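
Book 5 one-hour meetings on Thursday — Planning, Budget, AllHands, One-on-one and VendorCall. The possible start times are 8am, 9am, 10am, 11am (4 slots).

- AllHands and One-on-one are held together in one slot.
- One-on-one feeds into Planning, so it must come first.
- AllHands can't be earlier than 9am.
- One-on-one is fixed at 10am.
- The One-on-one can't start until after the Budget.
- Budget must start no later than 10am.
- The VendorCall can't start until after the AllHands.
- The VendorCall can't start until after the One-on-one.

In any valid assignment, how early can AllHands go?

10am

AllHands is available from 9am; AllHands must be in the same slot as One-on-one, which can't be before 10am, so AllHands is at least 10am; downstream work caps AllHands at 10am.
AllHands at 10am is achievable: Budget -> 8am, One-on-one -> 10am, AllHands -> 10am, VendorCall -> 11am, Planning -> 11am.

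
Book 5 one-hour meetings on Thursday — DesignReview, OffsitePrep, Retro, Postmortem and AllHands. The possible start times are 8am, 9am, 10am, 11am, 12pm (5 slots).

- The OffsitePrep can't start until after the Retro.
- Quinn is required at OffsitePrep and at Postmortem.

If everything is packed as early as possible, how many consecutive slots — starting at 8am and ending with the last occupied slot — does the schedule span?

2

The precedence chain requires at least 2 distinct slots.
2 works (last occupied slot: 9am): for example Postmortem -> 8am, OffsitePrep -> 9am, DesignReview -> 8am, AllHands -> 8am, Retro -> 8am.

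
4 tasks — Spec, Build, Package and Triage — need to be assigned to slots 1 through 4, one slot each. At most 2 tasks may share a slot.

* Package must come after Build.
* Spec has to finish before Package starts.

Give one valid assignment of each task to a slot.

Build=1; Spec=1; Triage=2; Package=2

Checking: Build(1) before Package(2); Spec(1) before Package(2); max 2 per slot (cap 2).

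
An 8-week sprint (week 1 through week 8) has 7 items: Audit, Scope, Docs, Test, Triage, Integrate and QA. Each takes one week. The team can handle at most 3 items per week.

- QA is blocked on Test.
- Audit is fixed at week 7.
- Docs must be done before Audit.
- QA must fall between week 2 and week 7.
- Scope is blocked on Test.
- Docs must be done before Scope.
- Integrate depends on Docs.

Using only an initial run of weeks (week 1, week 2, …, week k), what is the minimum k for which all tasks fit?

The precedence chain requires at least 2 distinct weeks.
With at most 3 per week and 7 tasks, at least 3 weeks are needed.
Audit can't be placed before week 7, so the schedule must run through at least week 7.
7 works (last occupied week: week 7): for example Scope -> week 2; QA -> week 2; Triage -> week 1; Test -> week 1; Audit -> week 7; Integrate -> week 2; Docs -> week 1.

7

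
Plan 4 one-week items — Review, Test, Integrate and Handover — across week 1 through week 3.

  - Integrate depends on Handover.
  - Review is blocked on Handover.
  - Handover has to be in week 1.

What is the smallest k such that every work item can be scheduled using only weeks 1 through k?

2

The precedence chain requires at least 2 distinct weeks.
2 works (last occupied week: week 2): for example Test -> week 1; Integrate -> week 2; Review -> week 2; Handover -> week 1.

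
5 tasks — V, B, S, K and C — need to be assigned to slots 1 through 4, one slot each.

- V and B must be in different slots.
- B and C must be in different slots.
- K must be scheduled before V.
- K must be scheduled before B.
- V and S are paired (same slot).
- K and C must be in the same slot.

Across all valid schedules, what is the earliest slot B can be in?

2

Precedence pushes B to at least 2.
B at 2 is achievable: S in 3, K in 1, V in 3, B in 2, C in 1.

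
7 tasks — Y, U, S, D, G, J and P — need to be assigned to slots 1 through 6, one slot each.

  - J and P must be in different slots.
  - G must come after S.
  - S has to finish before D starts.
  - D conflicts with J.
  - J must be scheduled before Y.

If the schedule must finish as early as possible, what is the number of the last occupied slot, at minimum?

2

The precedence chain requires at least 2 distinct slots.
2 works (last occupied slot: 2): for example P in 2; Y in 2; U in 1; G in 2; D in 2; S in 1; J in 1.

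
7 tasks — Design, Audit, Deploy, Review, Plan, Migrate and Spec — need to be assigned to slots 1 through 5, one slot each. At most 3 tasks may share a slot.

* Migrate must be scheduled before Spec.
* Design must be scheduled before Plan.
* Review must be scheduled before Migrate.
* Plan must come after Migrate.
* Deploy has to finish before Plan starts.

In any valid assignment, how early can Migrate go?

Precedence pushes Migrate to at least 2; downstream work caps Migrate at 4.
Migrate at 2 is achievable: Plan=3; Design=1; Migrate=2; Spec=3; Audit=2; Review=1; Deploy=1.

2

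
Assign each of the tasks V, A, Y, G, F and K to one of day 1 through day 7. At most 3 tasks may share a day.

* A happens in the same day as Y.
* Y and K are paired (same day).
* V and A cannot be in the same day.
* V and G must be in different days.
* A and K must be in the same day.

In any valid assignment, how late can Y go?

Y at day 7 is achievable: V -> day 1, A -> day 7, Y -> day 7, G -> day 2, F -> day 1, K -> day 7.

day 7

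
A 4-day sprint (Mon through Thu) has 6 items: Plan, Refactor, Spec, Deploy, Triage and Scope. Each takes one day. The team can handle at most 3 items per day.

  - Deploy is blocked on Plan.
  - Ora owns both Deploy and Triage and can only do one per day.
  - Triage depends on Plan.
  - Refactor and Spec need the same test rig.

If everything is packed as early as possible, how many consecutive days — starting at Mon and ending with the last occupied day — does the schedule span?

The precedence chain requires at least 2 distinct days.
With at most 3 per day and 6 work items, at least 2 days are needed.
Could 2 days be enough, i.e. nothing placed later than Tue? No: Deploy must come after Plan (at Mon or later) → {Tue}; Plan must come before Deploy (at Tue or earlier) → {Mon}; Triage must come after Plan (at Mon or later) → {Tue}; Triage can't share with Deploy (Tue) → nothing is left.
So 2 days is not enough.
3 works (last occupied day: Wed): for example Refactor in Mon; Scope in Mon; Plan in Mon; Triage in Wed; Spec in Tue; Deploy in Tue.

3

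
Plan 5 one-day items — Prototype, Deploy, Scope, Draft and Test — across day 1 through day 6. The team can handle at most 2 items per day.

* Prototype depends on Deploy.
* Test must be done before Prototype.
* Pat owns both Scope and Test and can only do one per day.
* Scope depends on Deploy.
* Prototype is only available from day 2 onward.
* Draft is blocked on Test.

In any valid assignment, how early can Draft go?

day 2

Precedence pushes Draft to at least day 2.
Draft at day 2 is achievable: Deploy in day 1; Draft in day 2; Prototype in day 2; Scope in day 3; Test in day 1.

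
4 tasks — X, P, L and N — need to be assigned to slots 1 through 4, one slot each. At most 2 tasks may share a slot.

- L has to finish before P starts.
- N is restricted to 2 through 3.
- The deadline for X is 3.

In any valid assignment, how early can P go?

Precedence pushes P to at least 2.
P at 2 is achievable: N in 2, P in 2, L in 1, X in 1.

2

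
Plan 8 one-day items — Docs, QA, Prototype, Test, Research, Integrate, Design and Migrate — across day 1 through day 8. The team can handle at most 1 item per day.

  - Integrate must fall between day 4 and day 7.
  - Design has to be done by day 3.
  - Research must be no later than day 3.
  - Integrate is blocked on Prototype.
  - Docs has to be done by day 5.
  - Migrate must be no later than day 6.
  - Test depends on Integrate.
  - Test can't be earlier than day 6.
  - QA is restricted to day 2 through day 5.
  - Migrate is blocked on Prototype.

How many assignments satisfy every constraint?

Splitting on Docs: it can be day 1 (4), day 2 (4), day 3 (4), day 4 (10), day 5 (10). Listing each branch's schedules as (QA, Prototype, Test, Research, Integrate, Design, Migrate) by day number:
Docs=day 1: (4,5,8,2,7,3,6) (4,5,8,3,7,2,6) (5,4,8,2,7,3,6) (5,4,8,3,7,2,6) — 4.
Docs=day 2: (4,5,8,1,7,3,6) (4,5,8,3,7,1,6) (5,4,8,1,7,3,6) (5,4,8,3,7,1,6) — 4.
Docs=day 3: (4,5,8,1,7,2,6) (4,5,8,2,7,1,6) (5,4,8,1,7,2,6) (5,4,8,2,7,1,6) — 4.
Docs=day 4: (2,5,8,1,7,3,6) (2,5,8,3,7,1,6) (3,5,8,1,7,2,6) (3,5,8,2,7,1,6) (5,1,8,2,7,3,6) (5,1,8,3,7,2,6) (5,2,8,1,7,3,6) (5,2,8,3,7,1,6) (5,3,8,1,7,2,6) (5,3,8,2,7,1,6) — 10.
Docs=day 5: (2,4,8,1,7,3,6) (2,4,8,3,7,1,6) (3,4,8,1,7,2,6) (3,4,8,2,7,1,6) (4,1,8,2,7,3,6) (4,1,8,3,7,2,6) (4,2,8,1,7,3,6) (4,2,8,3,7,1,6) (4,3,8,1,7,2,6) (4,3,8,2,7,1,6) — 10.
Summing: 4 + 4 + 4 + 10 + 10 = 32.

32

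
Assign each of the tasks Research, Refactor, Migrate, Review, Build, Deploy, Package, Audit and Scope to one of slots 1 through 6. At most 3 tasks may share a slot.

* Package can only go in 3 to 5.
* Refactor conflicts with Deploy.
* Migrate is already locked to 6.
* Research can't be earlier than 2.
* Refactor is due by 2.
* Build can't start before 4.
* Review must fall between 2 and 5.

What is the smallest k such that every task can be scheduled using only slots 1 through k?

With at most 3 per slot and 9 tasks, at least 3 slots are needed.
Migrate can't be placed before 6, so the schedule must run through at least slot 6.
6 works (last occupied slot: 6): for example Review=2; Scope=1; Package=3; Audit=1; Research=2; Deploy=2; Refactor=1; Build=4; Migrate=6.

6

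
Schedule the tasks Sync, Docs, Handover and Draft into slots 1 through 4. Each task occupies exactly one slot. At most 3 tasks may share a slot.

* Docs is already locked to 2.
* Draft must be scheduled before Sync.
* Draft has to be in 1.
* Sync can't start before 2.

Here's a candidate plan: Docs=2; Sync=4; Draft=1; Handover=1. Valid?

Yes

Draft must be scheduled before Sync — holds.
At most 3 tasks may share a slot — holds.
Draft has to be in 1 — holds.
Docs is already locked to 2 — holds.
Sync can't start before 2 — holds.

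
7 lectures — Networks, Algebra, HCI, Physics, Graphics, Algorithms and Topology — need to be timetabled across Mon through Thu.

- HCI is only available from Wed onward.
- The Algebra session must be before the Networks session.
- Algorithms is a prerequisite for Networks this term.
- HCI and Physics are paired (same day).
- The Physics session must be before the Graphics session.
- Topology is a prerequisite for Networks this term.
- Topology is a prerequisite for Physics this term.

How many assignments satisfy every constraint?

Splitting on Networks: it can be Tue (1), Wed (8), Thu (18). Listing each branch's schedules as (Algebra, HCI, Physics, Graphics, Algorithms, Topology):
Networks=Tue: (Mon,Wed,Wed,Thu,Mon,Mon) — 1.
Networks=Wed: (Mon,Wed,Wed,Thu,Mon,Mon) (Mon,Wed,Wed,Thu,Mon,Tue) (Mon,Wed,Wed,Thu,Tue,Mon) (Mon,Wed,Wed,Thu,Tue,Tue) (Tue,Wed,Wed,Thu,Mon,Mon) (Tue,Wed,Wed,Thu,Mon,Tue) (Tue,Wed,Wed,Thu,Tue,Mon) (Tue,Wed,Wed,Thu,Tue,Tue) — 8.
Networks=Thu: (Mon,Wed,Wed,Thu,Mon,Mon) (Mon,Wed,Wed,Thu,Mon,Tue) (Mon,Wed,Wed,Thu,Tue,Mon) (Mon,Wed,Wed,Thu,Tue,Tue) (Mon,Wed,Wed,Thu,Wed,Mon) (Mon,Wed,Wed,Thu,Wed,Tue) (Tue,Wed,Wed,Thu,Mon,Mon) (Tue,Wed,Wed,Thu,Mon,Tue) (Tue,Wed,Wed,Thu,Tue,Mon) (Tue,Wed,Wed,Thu,Tue,Tue) (Tue,Wed,Wed,Thu,Wed,Mon) (Tue,Wed,Wed,Thu,Wed,Tue) (Wed,Wed,Wed,Thu,Mon,Mon) (Wed,Wed,Wed,Thu,Mon,Tue) (Wed,Wed,Wed,Thu,Tue,Mon) (Wed,Wed,Wed,Thu,Tue,Tue) (Wed,Wed,Wed,Thu,Wed,Mon) (Wed,Wed,Wed,Thu,Wed,Tue) — 18.
Summing: 1 + 8 + 18 = 27.

27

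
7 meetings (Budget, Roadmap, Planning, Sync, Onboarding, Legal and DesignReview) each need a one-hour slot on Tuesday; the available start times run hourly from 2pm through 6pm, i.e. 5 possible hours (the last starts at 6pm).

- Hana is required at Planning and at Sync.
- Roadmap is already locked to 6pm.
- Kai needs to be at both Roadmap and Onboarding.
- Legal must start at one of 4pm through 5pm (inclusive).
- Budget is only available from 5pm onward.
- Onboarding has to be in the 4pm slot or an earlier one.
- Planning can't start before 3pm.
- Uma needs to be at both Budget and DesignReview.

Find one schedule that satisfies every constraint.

Onboarding=2pm, Roadmap=6pm, Budget=5pm, Planning=3pm, DesignReview=2pm, Legal=4pm, Sync=2pm

Checking: Roadmap(6pm) != Onboarding(2pm); Budget(5pm) != DesignReview(2pm); Planning(3pm) != Sync(2pm); Budget=5pm in [5pm,6pm]; Legal=4pm in [4pm,5pm]; Planning=3pm in [3pm,6pm]; Onboarding=2pm in [2pm,4pm]; Roadmap=6pm in [6pm,6pm].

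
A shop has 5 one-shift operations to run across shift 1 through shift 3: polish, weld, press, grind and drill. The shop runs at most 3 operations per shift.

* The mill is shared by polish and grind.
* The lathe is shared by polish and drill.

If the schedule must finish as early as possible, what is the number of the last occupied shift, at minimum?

With at most 3 per shift and 5 operations, at least 2 shifts are needed.
2 works (last occupied shift: shift 2): for example weld in shift 1; polish in shift 1; grind in shift 2; drill in shift 2; press in shift 1.

shift 2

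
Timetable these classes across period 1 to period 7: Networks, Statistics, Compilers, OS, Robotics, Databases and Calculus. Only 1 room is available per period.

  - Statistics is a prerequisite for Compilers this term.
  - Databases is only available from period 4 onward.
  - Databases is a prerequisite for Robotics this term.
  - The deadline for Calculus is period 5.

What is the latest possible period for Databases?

period 6

Databases is available from period 4; downstream work caps Databases at period 6.
Databases at period 6 is achievable: OS -> period 5, Calculus -> period 1, Compilers -> period 3, Databases -> period 6, Robotics -> period 7, Networks -> period 4, Statistics -> period 2.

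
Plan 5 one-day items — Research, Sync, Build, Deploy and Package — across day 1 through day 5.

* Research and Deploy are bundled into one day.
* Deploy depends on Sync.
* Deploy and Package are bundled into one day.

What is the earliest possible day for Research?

day 2

Research must be in the same day as Deploy, which can't be before day 2, so Research is at least day 2.
Research at day 2 is achievable: Deploy -> day 2, Build -> day 1, Package -> day 2, Sync -> day 1, Research -> day 2.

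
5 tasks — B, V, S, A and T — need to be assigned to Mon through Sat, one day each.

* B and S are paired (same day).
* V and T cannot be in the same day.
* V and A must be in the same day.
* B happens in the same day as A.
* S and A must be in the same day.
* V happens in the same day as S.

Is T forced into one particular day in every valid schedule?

No

T can be Mon (e.g. A -> Tue; T -> Mon; S -> Tue; B -> Tue; V -> Tue) or Tue (e.g. A -> Mon; S -> Mon; B -> Mon; T -> Tue; V -> Mon).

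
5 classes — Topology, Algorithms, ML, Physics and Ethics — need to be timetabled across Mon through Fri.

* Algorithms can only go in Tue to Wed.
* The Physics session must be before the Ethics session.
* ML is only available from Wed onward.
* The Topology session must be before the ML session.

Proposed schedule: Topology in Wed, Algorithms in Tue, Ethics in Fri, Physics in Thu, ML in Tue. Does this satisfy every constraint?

No — it violates: ML is only available from Wed onward

The Topology session must be before the ML session — violated.
Algorithms can only go in Tue to Wed — holds.
The Physics session must be before the Ethics session — holds.
ML is only available from Wed onward — violated.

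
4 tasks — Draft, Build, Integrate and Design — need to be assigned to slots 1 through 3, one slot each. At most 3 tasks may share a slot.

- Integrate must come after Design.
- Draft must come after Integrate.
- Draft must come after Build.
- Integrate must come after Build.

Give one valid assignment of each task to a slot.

Design -> 1; Draft -> 3; Integrate -> 2; Build -> 1

Checking: Build(1) before Integrate(2); Build(1) before Draft(3); Integrate(2) before Draft(3); Design(1) before Integrate(2); max 2 per slot (cap 3).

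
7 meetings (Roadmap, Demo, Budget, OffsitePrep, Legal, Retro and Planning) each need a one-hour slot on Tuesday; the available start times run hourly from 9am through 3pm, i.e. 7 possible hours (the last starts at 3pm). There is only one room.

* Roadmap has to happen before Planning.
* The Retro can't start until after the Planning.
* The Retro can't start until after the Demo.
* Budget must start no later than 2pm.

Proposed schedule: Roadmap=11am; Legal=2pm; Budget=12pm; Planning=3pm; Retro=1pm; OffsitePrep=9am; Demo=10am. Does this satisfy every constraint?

Roadmap has to happen before Planning — holds.
The Retro can't start until after the Demo — holds.
The Retro can't start until after the Planning — violated.
Budget must start no later than 2pm — holds.
There is only one room — holds.

No. The Retro can't start until after the Planning is not satisfied.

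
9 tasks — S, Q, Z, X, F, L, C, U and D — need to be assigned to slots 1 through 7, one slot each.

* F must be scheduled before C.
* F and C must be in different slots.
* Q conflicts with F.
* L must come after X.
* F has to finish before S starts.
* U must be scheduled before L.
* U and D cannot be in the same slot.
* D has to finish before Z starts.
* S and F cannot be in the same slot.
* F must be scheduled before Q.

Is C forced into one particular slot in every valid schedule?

C can be 2 (e.g. S=2, F=1, D=2, Q=2, C=2, Z=3, L=2, U=1, X=1) or 3 (e.g. C -> 3; S -> 2; X -> 1; D -> 2; L -> 2; Z -> 3; F -> 1; Q -> 2; U -> 1).

No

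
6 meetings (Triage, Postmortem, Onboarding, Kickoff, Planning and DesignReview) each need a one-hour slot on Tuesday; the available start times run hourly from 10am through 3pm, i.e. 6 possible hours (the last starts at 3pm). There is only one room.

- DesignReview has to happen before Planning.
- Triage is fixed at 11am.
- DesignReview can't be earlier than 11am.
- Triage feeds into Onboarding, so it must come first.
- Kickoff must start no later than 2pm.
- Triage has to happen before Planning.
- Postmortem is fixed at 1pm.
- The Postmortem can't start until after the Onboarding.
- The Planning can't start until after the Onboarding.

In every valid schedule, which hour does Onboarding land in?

Triage is fixed at 11am and must come before Onboarding, so Onboarding is at least 12pm.
Postmortem is fixed at 1pm and must come after Onboarding, so Onboarding is at most 12pm.
So Onboarding must be 12pm.

12pm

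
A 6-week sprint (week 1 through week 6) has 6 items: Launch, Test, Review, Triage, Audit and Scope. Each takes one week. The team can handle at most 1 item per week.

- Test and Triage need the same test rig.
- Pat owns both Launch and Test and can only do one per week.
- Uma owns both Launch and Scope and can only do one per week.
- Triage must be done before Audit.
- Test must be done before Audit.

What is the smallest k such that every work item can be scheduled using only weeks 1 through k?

The precedence chain requires at least 2 distinct weeks.
With at most 1 per week and 6 work items, at least 6 weeks are needed.
6 works (last occupied week: week 6): for example Review=week 5; Test=week 1; Triage=week 2; Scope=week 6; Audit=week 3; Launch=week 4.

6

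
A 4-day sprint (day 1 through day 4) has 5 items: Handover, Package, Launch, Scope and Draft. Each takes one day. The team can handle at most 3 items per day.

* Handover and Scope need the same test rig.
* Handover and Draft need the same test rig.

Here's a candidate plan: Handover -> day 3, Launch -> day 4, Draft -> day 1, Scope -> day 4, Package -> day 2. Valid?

Yes

Handover and Scope need the same test rig — holds.
The team can handle at most 3 items per day — holds.
Handover and Draft need the same test rig — holds.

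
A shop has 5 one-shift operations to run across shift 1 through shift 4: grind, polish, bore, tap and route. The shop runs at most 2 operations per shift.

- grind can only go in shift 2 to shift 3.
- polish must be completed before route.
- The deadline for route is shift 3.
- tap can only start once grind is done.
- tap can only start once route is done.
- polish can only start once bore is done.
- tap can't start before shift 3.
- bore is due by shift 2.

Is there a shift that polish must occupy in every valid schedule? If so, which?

Precedence pushes polish to at least shift 2; downstream work caps polish at shift 2.
So polish is pinned to shift 2.

shift 2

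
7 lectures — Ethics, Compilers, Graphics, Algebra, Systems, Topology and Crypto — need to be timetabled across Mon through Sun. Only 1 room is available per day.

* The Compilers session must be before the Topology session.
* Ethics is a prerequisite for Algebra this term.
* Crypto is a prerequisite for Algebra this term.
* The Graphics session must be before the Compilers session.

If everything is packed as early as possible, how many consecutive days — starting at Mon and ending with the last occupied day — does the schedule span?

7 days

The precedence chain requires at least 3 distinct days.
With at most 1 per day and 7 lectures, at least 7 days are needed.
7 works (last occupied day: Sun): for example Graphics -> Mon; Compilers -> Tue; Algebra -> Fri; Systems -> Sun; Crypto -> Thu; Topology -> Sat; Ethics -> Wed.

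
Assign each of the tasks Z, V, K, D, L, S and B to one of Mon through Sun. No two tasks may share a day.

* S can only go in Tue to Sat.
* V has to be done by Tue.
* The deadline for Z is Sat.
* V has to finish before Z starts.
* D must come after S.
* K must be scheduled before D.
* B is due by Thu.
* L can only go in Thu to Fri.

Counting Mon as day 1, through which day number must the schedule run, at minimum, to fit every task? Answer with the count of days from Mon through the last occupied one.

The precedence chain requires at least 2 distinct days.
With at most 1 per day and 7 tasks, at least 7 days are needed.
L can't be placed before Thu — that is day 4 counting from Mon — so the schedule must run through at least 4 days.
7 works (last occupied day: Sun): for example B in Tue, V in Mon, Z in Fri, S in Wed, L in Thu, D in Sun, K in Sat.

7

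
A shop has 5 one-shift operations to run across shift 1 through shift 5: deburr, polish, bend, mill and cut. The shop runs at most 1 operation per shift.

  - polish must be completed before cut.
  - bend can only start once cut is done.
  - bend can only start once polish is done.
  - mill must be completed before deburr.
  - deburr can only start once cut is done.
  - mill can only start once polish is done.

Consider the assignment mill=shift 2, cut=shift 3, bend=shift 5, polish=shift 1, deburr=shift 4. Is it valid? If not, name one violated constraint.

The shop runs at most 1 operation per shift — holds.
deburr can only start once cut is done — holds.
mill can only start once polish is done — holds.
bend can only start once cut is done — holds.
polish must be completed before cut — holds.
mill must be completed before deburr — holds.
bend can only start once polish is done — holds.

Valid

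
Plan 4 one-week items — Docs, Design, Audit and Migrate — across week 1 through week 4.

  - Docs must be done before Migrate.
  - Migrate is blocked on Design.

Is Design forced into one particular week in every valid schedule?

Design can be week 1 (e.g. Docs in week 1, Design in week 1, Migrate in week 2, Audit in week 1) or week 2 (e.g. Docs in week 1; Audit in week 1; Migrate in week 3; Design in week 2).

No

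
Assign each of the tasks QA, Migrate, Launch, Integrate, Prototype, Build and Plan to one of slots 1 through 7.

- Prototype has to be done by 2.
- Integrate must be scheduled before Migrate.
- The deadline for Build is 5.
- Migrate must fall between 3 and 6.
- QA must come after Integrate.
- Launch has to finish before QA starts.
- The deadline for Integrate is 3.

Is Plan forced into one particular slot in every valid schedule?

No

Plan can be 1 (e.g. Integrate -> 1, Prototype -> 1, Migrate -> 3, Launch -> 1, Plan -> 1, Build -> 1, QA -> 2) or 2 (e.g. Integrate in 1; Migrate in 3; Prototype in 1; QA in 2; Launch in 1; Plan in 2; Build in 1).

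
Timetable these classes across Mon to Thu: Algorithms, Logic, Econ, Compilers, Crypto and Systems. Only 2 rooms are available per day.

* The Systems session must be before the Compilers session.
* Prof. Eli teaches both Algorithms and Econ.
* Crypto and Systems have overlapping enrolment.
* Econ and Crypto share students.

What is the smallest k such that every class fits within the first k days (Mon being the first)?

The precedence chain requires at least 2 distinct days.
With at most 2 per day and 6 classes, at least 3 days are needed.
3 works (last occupied day: Wed): for example Crypto -> Wed; Compilers -> Tue; Algorithms -> Mon; Systems -> Mon; Econ -> Tue; Logic -> Wed.

3 days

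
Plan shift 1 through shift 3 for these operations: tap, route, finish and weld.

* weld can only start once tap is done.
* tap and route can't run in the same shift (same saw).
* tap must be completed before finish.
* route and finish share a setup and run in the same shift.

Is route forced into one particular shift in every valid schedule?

route can be shift 2 (e.g. weld -> shift 2, tap -> shift 1, finish -> shift 2, route -> shift 2) or shift 3 (e.g. weld -> shift 2, finish -> shift 3, route -> shift 3, tap -> shift 1).

No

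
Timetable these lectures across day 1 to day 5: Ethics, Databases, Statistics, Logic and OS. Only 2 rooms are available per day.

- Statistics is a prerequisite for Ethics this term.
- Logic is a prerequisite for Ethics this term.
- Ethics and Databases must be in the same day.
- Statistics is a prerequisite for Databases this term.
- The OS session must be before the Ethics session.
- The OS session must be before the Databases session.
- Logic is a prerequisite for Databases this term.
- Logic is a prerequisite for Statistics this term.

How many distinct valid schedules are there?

35

Splitting on Ethics: it can be day 3 (2), day 4 (9), day 5 (24). Listing each branch's schedules as (Databases, Statistics, Logic, OS) by day number:
Ethics=day 3: (3,2,1,1) (3,2,1,2) — 2.
Ethics=day 4: (4,2,1,1) (4,2,1,2) (4,2,1,3) (4,3,1,1) (4,3,1,2) (4,3,1,3) (4,3,2,1) (4,3,2,2) (4,3,2,3) — 9.
Ethics=day 5: (5,2,1,1) (5,2,1,2) (5,2,1,3) (5,2,1,4) (5,3,1,1) (5,3,1,2) (5,3,1,3) (5,3,1,4) (5,3,2,1) (5,3,2,2) (5,3,2,3) (5,3,2,4) (5,4,1,1) (5,4,1,2) (5,4,1,3) (5,4,1,4) (5,4,2,1) (5,4,2,2) (5,4,2,3) (5,4,2,4) (5,4,3,1) (5,4,3,2) (5,4,3,3) (5,4,3,4) — 24.
Summing: 2 + 9 + 24 = 35.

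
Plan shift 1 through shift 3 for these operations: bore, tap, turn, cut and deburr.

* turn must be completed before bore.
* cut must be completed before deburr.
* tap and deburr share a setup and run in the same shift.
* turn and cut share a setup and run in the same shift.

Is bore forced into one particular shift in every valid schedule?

No

bore can be shift 2 (e.g. deburr -> shift 2, bore -> shift 2, tap -> shift 2, cut -> shift 1, turn -> shift 1) or shift 3 (e.g. tap=shift 2; bore=shift 3; cut=shift 1; turn=shift 1; deburr=shift 2).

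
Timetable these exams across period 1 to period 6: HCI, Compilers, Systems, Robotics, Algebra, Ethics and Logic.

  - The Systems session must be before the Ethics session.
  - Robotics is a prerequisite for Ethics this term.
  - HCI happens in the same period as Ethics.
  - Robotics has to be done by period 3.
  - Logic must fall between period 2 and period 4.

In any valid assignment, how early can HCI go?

HCI must be in the same period as Ethics, which can't be before period 2, so HCI is at least period 2.
HCI at period 2 is achievable: Algebra -> period 1, Logic -> period 2, Ethics -> period 2, Compilers -> period 1, Systems -> period 1, Robotics -> period 1, HCI -> period 2.

period 2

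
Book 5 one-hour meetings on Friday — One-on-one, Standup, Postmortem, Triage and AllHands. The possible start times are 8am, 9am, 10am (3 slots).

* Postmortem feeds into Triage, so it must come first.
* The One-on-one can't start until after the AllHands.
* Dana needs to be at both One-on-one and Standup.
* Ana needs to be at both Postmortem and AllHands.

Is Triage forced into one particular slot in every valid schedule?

Triage can be 9am (e.g. Triage=9am, Standup=8am, One-on-one=10am, Postmortem=8am, AllHands=9am) or 10am (e.g. One-on-one -> 9am, Triage -> 10am, Postmortem -> 9am, AllHands -> 8am, Standup -> 8am).

No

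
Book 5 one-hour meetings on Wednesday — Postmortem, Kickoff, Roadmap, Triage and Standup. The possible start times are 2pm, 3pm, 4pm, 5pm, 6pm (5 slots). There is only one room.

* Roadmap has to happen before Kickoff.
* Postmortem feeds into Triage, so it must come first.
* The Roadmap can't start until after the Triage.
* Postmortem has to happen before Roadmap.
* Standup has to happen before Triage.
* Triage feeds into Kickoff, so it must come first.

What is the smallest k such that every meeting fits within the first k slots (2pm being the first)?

The precedence chain requires at least 4 distinct slots.
With at most 1 per slot and 5 meetings, at least 5 slots are needed.
5 works (last occupied slot: 6pm): for example Standup -> 3pm; Roadmap -> 5pm; Kickoff -> 6pm; Triage -> 4pm; Postmortem -> 2pm.

5 slots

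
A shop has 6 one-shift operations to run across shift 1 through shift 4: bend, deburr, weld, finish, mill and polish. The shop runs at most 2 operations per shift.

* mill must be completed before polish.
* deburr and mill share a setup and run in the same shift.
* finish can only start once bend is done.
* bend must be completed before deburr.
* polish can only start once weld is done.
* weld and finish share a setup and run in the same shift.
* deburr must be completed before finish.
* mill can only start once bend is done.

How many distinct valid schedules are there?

Enumerating: finish -> shift 3; polish -> shift 4; mill -> shift 2; weld -> shift 3; deburr -> shift 2; bend -> shift 1.

1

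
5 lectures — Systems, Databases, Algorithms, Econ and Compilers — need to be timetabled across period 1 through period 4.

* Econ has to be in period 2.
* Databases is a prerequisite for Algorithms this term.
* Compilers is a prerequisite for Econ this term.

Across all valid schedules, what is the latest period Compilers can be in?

Downstream work caps Compilers at period 1.
Compilers at period 1 is achievable: Econ in period 2; Databases in period 1; Systems in period 1; Compilers in period 1; Algorithms in period 2.

period 1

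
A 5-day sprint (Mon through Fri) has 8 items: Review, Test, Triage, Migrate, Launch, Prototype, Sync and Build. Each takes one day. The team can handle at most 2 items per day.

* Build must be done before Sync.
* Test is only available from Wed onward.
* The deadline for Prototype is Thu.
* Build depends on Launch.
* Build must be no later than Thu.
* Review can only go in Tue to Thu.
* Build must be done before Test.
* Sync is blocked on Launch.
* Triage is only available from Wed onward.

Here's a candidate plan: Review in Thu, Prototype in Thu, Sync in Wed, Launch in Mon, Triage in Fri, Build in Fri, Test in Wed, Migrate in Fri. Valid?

Review can only go in Tue to Thu — holds.
Build must be no later than Thu — violated.
Sync is blocked on Launch — holds.
The deadline for Prototype is Thu — holds.
Triage is only available from Wed onward — holds.
Build must be done before Test — violated.
The team can handle at most 2 items per day — violated.
Test is only available from Wed onward — holds.
Build must be done before Sync — violated.
Build depends on Launch — holds.

No. Build must be no later than Thu is not satisfied.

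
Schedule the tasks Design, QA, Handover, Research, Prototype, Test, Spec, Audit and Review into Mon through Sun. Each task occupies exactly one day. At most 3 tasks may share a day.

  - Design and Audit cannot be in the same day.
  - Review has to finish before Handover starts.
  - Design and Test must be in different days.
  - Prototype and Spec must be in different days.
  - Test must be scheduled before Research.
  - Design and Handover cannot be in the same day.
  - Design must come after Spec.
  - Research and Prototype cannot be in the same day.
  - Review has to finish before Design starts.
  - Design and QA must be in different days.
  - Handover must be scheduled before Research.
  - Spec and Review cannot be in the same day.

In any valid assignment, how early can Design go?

Precedence pushes Design to at least Tue.
Design at Wed is achievable: Audit=Tue, Research=Wed, Design=Wed, Handover=Tue, QA=Mon, Test=Mon, Review=Mon, Prototype=Thu, Spec=Tue.
Nothing earlier works — the conflict and capacity constraints rule out every day before Wed.

Wed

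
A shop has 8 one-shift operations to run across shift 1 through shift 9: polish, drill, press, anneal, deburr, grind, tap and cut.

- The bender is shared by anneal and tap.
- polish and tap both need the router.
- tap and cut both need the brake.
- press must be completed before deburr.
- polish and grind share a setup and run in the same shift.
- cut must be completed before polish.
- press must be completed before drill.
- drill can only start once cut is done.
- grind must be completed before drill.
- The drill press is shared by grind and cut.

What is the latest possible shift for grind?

Grind must be in the same shift as polish, which can't be before shift 2, so grind is at least shift 2; downstream work caps grind at shift 8.
grind at shift 8 is achievable: anneal -> shift 1, press -> shift 1, deburr -> shift 2, polish -> shift 8, tap -> shift 2, grind -> shift 8, cut -> shift 1, drill -> shift 9.

shift 8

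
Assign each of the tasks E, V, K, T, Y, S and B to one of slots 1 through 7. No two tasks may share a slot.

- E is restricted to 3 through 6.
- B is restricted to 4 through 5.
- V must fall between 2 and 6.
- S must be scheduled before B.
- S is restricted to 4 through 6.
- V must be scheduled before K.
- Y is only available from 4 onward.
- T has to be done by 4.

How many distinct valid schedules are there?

3

Enumerating: E -> 3; B -> 5; Y -> 6; S -> 4; K -> 7; V -> 2; T -> 1 | B in 5, Y in 7, T in 1, E in 3, S in 4, V in 2, K in 6 | V=2, Y=7, K=3, E=6, S=4, B=5, T=1.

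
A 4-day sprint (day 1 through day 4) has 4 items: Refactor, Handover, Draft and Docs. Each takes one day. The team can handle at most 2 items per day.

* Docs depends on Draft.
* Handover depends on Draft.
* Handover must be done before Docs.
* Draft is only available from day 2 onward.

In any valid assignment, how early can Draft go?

Draft is available from day 2; downstream work caps Draft at day 2.
Draft at day 2 is achievable: Docs=day 4, Refactor=day 1, Handover=day 3, Draft=day 2.

day 2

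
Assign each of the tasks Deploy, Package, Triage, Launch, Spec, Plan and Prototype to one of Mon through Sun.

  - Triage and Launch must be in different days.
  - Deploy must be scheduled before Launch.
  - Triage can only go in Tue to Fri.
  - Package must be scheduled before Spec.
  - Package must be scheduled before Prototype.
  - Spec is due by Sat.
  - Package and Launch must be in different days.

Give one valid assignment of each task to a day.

Spec in Tue; Deploy in Mon; Launch in Wed; Triage in Tue; Package in Mon; Prototype in Tue; Plan in Mon

Checking: Package(Mon) before Spec(Tue); Package(Mon) before Prototype(Tue); Deploy(Mon) before Launch(Wed); Package(Mon) != Launch(Wed); Triage(Tue) != Launch(Wed); Spec=Tue in [Mon,Sat]; Triage=Tue in [Tue,Fri].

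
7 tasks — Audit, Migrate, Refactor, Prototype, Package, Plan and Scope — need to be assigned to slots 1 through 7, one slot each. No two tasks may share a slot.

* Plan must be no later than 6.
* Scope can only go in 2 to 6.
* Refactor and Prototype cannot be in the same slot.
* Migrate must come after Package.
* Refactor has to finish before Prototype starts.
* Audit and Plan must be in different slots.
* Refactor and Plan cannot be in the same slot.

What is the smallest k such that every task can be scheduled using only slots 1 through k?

7 slots

The precedence chain requires at least 2 distinct slots.
With at most 1 per slot and 7 tasks, at least 7 slots are needed.
7 works (last occupied slot: 7): for example Package -> 3; Scope -> 2; Prototype -> 6; Migrate -> 4; Audit -> 7; Plan -> 1; Refactor -> 5.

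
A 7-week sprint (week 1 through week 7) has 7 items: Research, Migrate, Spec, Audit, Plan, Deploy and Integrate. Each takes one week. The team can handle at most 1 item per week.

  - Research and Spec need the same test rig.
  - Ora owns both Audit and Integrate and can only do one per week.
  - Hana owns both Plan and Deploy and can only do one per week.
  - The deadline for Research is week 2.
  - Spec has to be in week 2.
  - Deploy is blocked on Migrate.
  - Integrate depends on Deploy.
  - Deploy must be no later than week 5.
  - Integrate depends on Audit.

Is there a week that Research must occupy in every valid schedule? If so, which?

Research's window is week 1–week 2.
Spec is fixed at week 2, and Research can't share a week with Spec.
So Research must be week 1.

week 1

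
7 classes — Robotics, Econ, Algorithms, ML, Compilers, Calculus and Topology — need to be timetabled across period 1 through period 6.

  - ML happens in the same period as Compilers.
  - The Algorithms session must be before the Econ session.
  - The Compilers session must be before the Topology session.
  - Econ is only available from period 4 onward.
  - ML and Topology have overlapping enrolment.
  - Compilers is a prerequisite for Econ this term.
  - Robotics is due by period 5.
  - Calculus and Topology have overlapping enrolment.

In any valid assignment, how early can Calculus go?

period 1

Calculus at period 1 is achievable: Algorithms=period 1; Econ=period 4; ML=period 1; Topology=period 2; Compilers=period 1; Calculus=period 1; Robotics=period 1.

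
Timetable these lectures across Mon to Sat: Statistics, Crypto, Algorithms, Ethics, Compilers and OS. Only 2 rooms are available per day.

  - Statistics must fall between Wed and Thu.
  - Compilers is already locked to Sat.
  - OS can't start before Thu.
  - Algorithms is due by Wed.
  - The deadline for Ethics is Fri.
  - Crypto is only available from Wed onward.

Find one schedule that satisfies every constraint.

Compilers in Sat, Ethics in Mon, Crypto in Wed, Statistics in Wed, Algorithms in Mon, OS in Thu

Checking: Compilers=Sat in [Sat,Sat]; Statistics=Wed in [Wed,Thu]; Algorithms=Mon in [Mon,Wed]; Ethics=Mon in [Mon,Fri]; Crypto=Wed in [Wed,Sat]; OS=Thu in [Thu,Sat]; max 2 per day (cap 2).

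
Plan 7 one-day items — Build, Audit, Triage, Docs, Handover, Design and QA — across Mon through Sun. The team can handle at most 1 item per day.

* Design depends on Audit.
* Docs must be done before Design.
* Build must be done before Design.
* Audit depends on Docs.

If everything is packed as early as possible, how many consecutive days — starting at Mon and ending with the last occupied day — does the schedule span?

The precedence chain requires at least 3 distinct days.
With at most 1 per day and 7 tasks, at least 7 days are needed.
7 works (last occupied day: Sun): for example QA in Sun; Triage in Fri; Handover in Sat; Audit in Tue; Design in Thu; Build in Wed; Docs in Mon.

7 days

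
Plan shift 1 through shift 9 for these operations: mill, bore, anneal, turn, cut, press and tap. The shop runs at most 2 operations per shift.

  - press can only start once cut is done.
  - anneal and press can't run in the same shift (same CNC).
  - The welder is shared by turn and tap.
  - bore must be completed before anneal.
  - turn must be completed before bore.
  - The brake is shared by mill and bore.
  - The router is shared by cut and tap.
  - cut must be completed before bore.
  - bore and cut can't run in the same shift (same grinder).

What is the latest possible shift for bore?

Precedence pushes bore to at least shift 2; downstream work caps bore at shift 8.
bore at shift 8 is achievable: turn in shift 1; mill in shift 2; press in shift 2; tap in shift 3; anneal in shift 9; cut in shift 1; bore in shift 8.

shift 8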